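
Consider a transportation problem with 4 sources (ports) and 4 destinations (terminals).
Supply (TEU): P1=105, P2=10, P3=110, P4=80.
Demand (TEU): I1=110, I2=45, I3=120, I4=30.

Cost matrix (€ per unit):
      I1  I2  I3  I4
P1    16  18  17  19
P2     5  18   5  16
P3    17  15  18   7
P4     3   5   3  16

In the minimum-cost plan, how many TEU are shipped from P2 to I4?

0

The minimum-cost plan:
  P1->I1: 105 × €16 = €1680
  P2->I3: 10 × €5 = €50
  P3->I1: 5 × €17 = €85
  P3->I2: 45 × €15 = €675
  P3->I3: 30 × €18 = €540
  P3->I4: 30 × €7 = €210
  P4->I3: 80 × €3 = €240
Total cost = €3480.
The route P2→I4 is not used.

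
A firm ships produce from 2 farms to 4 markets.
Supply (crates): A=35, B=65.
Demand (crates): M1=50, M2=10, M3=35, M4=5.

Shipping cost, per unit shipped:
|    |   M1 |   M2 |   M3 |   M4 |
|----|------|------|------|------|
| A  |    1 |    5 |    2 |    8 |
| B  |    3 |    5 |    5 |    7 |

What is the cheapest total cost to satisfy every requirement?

An optimal shipping plan:
  A to M3: 35 crates
  B to M1: 50 crates
  B to M2: 10 crates
  B to M4: 5 crates
Total cost = 305.
(Supply check: A ships 35; B ships 65.)

305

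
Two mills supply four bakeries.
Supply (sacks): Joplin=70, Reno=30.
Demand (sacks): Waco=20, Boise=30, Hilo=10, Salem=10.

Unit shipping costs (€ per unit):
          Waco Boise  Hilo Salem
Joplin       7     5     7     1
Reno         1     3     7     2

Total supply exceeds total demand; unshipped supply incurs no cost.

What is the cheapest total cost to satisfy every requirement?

An optimal shipping plan:
  Joplin->Boise: 20 × €5 = €100
  Joplin->Hilo: 10 × €7 = €70
  Joplin->Salem: 10 × €1 = €10
  Reno->Waco: 20 × €1 = €20
  Reno->Boise: 10 × €3 = €30
Total = 100 + 70 + 10 + 20 + 30 = €230.
(Supply check: Joplin ships 40; Reno ships 30.)

230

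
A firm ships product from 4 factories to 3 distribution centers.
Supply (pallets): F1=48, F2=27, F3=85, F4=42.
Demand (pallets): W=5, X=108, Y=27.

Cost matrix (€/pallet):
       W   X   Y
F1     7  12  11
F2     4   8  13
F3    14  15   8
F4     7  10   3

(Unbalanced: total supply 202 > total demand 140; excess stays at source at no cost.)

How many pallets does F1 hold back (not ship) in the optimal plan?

An optimal plan:
  F1→W: 5 pallets
  F1→X: 43 pallets
  F2→X: 27 pallets
  F3→Y: 23 pallets
  F4→X: 38 pallets
  F4→Y: 4 pallets
Total cost = €1343.
F1 ships 48 of its 48, leaving 0.

0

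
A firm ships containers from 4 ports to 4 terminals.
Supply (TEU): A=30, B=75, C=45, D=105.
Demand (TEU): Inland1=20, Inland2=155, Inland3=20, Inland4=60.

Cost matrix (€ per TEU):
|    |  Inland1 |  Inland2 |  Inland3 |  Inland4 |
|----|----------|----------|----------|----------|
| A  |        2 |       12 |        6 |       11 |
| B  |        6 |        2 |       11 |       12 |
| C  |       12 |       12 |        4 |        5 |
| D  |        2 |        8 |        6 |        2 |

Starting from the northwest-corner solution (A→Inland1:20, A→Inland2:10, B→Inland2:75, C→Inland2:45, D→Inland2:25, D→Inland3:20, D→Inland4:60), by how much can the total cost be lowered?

Current plan cost = 20·2 + 10·12 + 75·2 + 45·12 + 25·8 + 20·6 + 60·2 = €1290.
Optimal plan:
  A->Inland1: 20 × €2 = €40
  A->Inland2: 10 × €12 = €120
  B->Inland2: 75 × €2 = €150
  C->Inland3: 20 × €4 = €80
  C->Inland4: 25 × €5 = €125
  D->Inland2: 70 × €8 = €560
  D->Inland4: 35 × €2 = €70
Optimal cost = €1145.
Saving = 1290 − 1145 = €145.

145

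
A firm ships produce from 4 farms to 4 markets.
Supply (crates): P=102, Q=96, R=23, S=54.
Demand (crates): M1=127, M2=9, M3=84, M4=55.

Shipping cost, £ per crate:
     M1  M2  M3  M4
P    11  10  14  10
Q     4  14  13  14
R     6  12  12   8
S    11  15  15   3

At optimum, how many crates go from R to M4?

0

The minimum-cost plan:
  P–M1: 8 crates
  P–M2: 9 crates
  P–M3: 84 crates
  P–M4: 1 crates
  Q–M1: 96 crates
  R–M1: 23 crates
  S–M4: 54 crates
Total cost = £2048.
The route R→M4 is not used.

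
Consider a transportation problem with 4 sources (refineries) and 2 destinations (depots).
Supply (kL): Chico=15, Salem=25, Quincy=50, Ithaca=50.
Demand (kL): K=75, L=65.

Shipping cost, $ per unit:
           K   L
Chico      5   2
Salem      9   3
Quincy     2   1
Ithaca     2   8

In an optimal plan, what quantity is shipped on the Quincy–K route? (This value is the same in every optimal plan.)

Solving gives:
  Chico–L: 15 × $2 = $30
  Salem–L: 25 × $3 = $75
  Quincy–K: 25 × $2 = $50
  Quincy–L: 25 × $1 = $25
  Ithaca–K: 50 × $2 = $100
Total cost = $280.
So Quincy→K carries 25 kL.

25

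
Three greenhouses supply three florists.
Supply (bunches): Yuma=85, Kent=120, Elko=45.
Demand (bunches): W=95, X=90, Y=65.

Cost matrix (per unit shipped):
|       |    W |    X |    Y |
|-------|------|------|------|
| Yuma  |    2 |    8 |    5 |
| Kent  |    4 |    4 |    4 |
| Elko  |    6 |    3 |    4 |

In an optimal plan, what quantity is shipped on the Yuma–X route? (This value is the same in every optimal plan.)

Optimal shipments:
  Yuma–W: 85 × 2 = 170
  Kent–W: 10 × 4 = 40
  Kent–X: 45 × 4 = 180
  Kent–Y: 65 × 4 = 260
  Elko–X: 45 × 3 = 135
Total cost = 785.
The route Yuma→X is not used.

0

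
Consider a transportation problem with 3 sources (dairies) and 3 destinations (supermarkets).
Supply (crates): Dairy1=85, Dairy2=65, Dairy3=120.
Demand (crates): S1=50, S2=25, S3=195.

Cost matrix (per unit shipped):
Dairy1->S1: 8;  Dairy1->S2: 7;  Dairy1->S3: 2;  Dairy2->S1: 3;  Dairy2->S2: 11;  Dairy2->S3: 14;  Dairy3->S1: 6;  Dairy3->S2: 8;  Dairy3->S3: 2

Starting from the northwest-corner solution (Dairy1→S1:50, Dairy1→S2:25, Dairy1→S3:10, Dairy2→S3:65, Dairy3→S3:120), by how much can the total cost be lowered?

Current plan cost = 50·8 + 25·7 + 10·2 + 65·14 + 120·2 = 1745.
Optimal plan:
  Dairy1->S2: 10 × 7 = 70
  Dairy1->S3: 75 × 2 = 150
  Dairy2->S1: 50 × 3 = 150
  Dairy2->S2: 15 × 11 = 165
  Dairy3->S3: 120 × 2 = 240
Optimal cost = 775.
Saving = 1745 − 775 = 970.

970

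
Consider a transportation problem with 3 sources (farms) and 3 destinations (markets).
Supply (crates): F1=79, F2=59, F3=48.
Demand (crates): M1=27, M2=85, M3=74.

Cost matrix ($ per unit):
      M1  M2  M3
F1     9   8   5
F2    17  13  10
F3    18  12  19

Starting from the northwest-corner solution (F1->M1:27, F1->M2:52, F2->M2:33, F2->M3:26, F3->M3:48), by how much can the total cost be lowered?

480

Current plan cost = 27·9 + 52·8 + 33·13 + 26·10 + 48·19 = $2260.
Optimal plan:
  F1 to M1: 27 crates
  F1 to M2: 37 crates
  F1 to M3: 15 crates
  F2 to M3: 59 crates
  F3 to M2: 48 crates
Optimal cost = $1780.
Saving = 2260 − 1780 = $480.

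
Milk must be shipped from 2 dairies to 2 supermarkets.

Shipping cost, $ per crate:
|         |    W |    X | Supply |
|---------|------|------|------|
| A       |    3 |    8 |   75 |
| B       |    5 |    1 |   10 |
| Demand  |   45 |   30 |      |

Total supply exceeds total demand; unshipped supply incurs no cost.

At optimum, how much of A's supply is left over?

10

Minimum-cost shipments:
  A->W: 45 crates
  A->X: 20 crates
  B->X: 10 crates
Total cost = $305.
A ships 65 of its 75, leaving 10.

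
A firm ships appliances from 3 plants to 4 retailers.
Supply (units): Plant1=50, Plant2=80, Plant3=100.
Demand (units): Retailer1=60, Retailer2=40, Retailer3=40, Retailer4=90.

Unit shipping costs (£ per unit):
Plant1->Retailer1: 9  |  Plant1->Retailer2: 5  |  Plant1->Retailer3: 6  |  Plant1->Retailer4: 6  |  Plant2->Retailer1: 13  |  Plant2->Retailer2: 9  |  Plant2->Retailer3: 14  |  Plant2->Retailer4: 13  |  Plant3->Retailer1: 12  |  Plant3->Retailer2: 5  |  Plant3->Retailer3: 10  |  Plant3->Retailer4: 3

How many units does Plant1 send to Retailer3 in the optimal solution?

Optimal shipments:
  Plant1 to Retailer2: 10 × £5 = £50
  Plant1 to Retailer3: 40 × £6 = £240
  Plant2 to Retailer1: 60 × £13 = £780
  Plant2 to Retailer2: 20 × £9 = £180
  Plant3 to Retailer2: 10 × £5 = £50
  Plant3 to Retailer4: 90 × £3 = £270
Total cost = £1570.
So Plant1→Retailer3 carries 40 units.

40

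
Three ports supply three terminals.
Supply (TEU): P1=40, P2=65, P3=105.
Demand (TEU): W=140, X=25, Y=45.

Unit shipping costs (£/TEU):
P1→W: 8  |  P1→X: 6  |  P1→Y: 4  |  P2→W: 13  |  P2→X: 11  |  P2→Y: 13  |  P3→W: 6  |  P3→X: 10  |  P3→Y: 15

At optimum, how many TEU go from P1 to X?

0

The minimum-cost plan:
  P1->Y: 40 × £4 = £160
  P2->W: 35 × £13 = £455
  P2->X: 25 × £11 = £275
  P2->Y: 5 × £13 = £65
  P3->W: 105 × £6 = £630
Total cost = £1585.
The route P1→X is not used.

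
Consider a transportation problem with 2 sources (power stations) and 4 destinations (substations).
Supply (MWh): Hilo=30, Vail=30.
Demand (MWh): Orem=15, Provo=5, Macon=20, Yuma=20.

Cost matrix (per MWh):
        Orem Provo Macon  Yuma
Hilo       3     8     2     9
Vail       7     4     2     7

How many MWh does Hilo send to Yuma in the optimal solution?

0

The minimum-cost plan:
  Hilo→Orem: 15 MWh
  Hilo→Macon: 15 MWh
  Vail→Provo: 5 MWh
  Vail→Macon: 5 MWh
  Vail→Yuma: 20 MWh
Total cost = 245.
The route Hilo→Yuma is not used.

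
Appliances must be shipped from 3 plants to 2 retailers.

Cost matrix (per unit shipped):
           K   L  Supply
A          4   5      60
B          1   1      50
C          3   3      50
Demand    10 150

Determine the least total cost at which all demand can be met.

One minimum-cost allocation:
  A–K: 10 units
  A–L: 50 units
  B–L: 50 units
  C–L: 50 units
Total cost = 490.

490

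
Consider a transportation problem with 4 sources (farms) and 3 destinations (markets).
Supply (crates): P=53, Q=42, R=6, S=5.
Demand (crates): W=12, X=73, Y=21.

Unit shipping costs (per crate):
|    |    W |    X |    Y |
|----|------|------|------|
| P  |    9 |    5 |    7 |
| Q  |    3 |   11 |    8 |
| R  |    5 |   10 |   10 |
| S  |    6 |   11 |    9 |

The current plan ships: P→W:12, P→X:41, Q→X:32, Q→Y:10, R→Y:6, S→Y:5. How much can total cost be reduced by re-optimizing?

167

Current plan cost = 12·9 + 41·5 + 32·11 + 10·8 + 6·10 + 5·9 = 850.
Optimal plan:
  P to X: 53 × 5 = 265
  Q to W: 12 × 3 = 36
  Q to X: 9 × 11 = 99
  Q to Y: 21 × 8 = 168
  R to X: 6 × 10 = 60
  S to X: 5 × 11 = 55
Optimal cost = 683.
Saving = 850 − 683 = 167.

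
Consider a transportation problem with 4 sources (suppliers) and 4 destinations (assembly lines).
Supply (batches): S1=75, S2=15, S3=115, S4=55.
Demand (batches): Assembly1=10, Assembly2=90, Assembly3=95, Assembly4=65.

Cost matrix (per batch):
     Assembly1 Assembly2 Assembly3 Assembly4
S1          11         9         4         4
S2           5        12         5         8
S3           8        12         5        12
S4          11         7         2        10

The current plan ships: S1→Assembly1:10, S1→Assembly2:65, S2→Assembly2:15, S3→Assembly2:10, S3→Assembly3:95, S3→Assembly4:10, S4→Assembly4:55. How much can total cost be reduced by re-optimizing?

Current plan cost = 10·11 + 65·9 + 15·12 + 10·12 + 95·5 + 10·12 + 55·10 = 2140.
Optimal plan:
  S1->Assembly2: 10 × 9 = 90
  S1->Assembly4: 65 × 4 = 260
  S2->Assembly1: 10 × 5 = 50
  S2->Assembly2: 5 × 12 = 60
  S3->Assembly2: 20 × 12 = 240
  S3->Assembly3: 95 × 5 = 475
  S4->Assembly2: 55 × 7 = 385
Optimal cost = 1560.
Saving = 2140 − 1560 = 580.

580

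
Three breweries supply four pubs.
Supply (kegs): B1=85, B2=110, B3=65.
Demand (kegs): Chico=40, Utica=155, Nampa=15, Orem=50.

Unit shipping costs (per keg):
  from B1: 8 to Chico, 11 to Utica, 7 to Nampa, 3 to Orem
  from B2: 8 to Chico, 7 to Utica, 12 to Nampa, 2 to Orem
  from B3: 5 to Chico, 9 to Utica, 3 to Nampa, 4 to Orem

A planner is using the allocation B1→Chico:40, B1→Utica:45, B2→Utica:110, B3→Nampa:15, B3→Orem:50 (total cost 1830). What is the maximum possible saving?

Current plan cost = 40·8 + 45·11 + 110·7 + 15·3 + 50·4 = 1830.
Optimal plan:
  B1→Utica: 35 × 11 = 385
  B1→Orem: 50 × 3 = 150
  B2→Utica: 110 × 7 = 770
  B3→Chico: 40 × 5 = 200
  B3→Utica: 10 × 9 = 90
  B3→Nampa: 15 × 3 = 45
Optimal cost = 1640.
Saving = 1830 − 1640 = 190.

190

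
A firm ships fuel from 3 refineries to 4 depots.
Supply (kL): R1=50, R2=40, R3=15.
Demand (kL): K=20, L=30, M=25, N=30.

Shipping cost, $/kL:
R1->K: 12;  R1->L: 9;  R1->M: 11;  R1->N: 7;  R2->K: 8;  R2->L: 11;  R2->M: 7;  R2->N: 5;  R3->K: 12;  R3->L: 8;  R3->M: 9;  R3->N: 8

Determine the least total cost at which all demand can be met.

One minimum-cost allocation:
  R1 to L: 20 × $9 = $180
  R1 to N: 30 × $7 = $210
  R2 to K: 20 × $8 = $160
  R2 to M: 20 × $7 = $140
  R3 to L: 10 × $8 = $80
  R3 to M: 5 × $9 = $45
Total = 180 + 210 + 160 + 140 + 80 + 45 = $815.
(Supply check: R1 ships 50; R2 ships 40; R3 ships 15.)

815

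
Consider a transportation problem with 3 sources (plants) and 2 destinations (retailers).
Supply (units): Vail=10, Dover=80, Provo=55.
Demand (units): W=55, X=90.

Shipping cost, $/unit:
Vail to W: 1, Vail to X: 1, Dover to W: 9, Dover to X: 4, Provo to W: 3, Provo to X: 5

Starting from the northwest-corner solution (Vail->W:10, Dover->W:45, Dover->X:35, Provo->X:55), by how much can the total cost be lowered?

335

Current plan cost = 10·1 + 45·9 + 35·4 + 55·5 = $830.
Optimal plan:
  Vail–X: 10 units
  Dover–X: 80 units
  Provo–W: 55 units
Optimal cost = $495.
Saving = 830 − 495 = $335.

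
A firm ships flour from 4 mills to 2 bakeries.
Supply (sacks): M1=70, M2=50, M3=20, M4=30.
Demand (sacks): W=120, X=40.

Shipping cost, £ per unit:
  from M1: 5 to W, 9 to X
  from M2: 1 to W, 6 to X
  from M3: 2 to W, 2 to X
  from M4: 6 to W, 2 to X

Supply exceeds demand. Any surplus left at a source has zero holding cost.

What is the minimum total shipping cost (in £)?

450

An optimal shipping plan:
  M1->W: 60 sacks
  M2->W: 50 sacks
  M3->W: 10 sacks
  M3->X: 10 sacks
  M4->X: 30 sacks
Total cost = £450.
(Supply check: M1 ships 60; M2 ships 50; M3 ships 20; M4 ships 30.)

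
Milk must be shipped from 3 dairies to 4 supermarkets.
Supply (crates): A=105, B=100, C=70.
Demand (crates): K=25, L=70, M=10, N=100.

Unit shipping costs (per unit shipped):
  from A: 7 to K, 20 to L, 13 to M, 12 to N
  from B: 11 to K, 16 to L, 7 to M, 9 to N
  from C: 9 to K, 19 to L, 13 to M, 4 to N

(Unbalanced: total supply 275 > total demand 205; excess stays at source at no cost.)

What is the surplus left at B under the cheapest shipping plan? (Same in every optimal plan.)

0

An optimal plan:
  A->K: 25 × 7 = 175
  A->N: 10 × 12 = 120
  B->L: 70 × 16 = 1120
  B->M: 10 × 7 = 70
  B->N: 20 × 9 = 180
  C->N: 70 × 4 = 280
Total cost = 1945.
B ships 100 of its 100, leaving 0.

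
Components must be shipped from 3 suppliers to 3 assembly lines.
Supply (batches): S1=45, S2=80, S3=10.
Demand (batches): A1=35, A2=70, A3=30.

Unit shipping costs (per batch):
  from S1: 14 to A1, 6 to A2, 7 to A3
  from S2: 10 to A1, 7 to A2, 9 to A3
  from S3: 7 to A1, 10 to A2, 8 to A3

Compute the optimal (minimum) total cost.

1005

Optimal allocation:
  S1–A2: 15 × 6 = 90
  S1–A3: 30 × 7 = 210
  S2–A1: 25 × 10 = 250
  S2–A2: 55 × 7 = 385
  S3–A1: 10 × 7 = 70
Total = 90 + 210 + 250 + 385 + 70 = 1005.
(Supply check: S1 ships 45; S2 ships 80; S3 ships 10.)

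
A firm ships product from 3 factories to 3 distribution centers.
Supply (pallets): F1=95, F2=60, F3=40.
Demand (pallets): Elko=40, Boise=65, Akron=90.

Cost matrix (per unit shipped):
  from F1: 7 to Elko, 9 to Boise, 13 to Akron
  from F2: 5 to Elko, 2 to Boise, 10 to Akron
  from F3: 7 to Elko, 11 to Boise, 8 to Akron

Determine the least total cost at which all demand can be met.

Optimal allocation:
  F1 to Elko: 40 pallets
  F1 to Boise: 5 pallets
  F1 to Akron: 50 pallets
  F2 to Boise: 60 pallets
  F3 to Akron: 40 pallets
Total cost = 1415.

1415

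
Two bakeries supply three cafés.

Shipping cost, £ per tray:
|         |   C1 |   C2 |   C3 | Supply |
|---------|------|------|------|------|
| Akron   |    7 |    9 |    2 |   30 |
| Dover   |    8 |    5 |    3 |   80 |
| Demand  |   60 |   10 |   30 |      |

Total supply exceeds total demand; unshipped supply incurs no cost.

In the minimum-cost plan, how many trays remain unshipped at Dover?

10

Minimum-cost shipments:
  Akron→C1: 30 × £7 = £210
  Dover→C1: 30 × £8 = £240
  Dover→C2: 10 × £5 = £50
  Dover→C3: 30 × £3 = £90
Total cost = £590.
Dover ships 70 of its 80, leaving 10.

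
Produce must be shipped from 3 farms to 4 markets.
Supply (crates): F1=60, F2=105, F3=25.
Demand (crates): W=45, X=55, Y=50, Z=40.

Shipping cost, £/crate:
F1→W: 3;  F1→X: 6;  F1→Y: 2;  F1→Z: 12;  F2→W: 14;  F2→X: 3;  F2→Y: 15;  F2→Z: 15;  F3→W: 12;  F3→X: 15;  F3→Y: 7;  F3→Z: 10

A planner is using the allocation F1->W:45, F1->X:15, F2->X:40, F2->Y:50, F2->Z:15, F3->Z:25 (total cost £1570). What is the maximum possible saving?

Current plan cost = 45·3 + 15·6 + 40·3 + 50·15 + 15·15 + 25·10 = £1570.
Optimal plan:
  F1->W: 35 × £3 = £105
  F1->Y: 25 × £2 = £50
  F2->W: 10 × £14 = £140
  F2->X: 55 × £3 = £165
  F2->Z: 40 × £15 = £600
  F3->Y: 25 × £7 = £175
Optimal cost = £1235.
Saving = 1570 − 1235 = £335.

335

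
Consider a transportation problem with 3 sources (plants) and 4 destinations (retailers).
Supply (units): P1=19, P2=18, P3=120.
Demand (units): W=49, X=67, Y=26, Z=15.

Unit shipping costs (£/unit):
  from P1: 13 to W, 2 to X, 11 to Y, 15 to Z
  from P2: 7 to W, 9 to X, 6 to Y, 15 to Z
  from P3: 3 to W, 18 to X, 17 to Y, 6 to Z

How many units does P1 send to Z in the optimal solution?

Solving gives:
  P1→X: 19 × £2 = £38
  P2→Y: 18 × £6 = £108
  P3→W: 49 × £3 = £147
  P3→X: 48 × £18 = £864
  P3→Y: 8 × £17 = £136
  P3→Z: 15 × £6 = £90
Total cost = £1383.
The route P1→Z is not used.

0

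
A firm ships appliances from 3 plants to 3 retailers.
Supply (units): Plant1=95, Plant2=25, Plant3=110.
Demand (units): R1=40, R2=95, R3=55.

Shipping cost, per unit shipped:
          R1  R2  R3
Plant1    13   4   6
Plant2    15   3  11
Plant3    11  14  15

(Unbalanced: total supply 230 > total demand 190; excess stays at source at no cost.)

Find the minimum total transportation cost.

1395

An optimal shipping plan:
  Plant1 to R2: 70 × 4 = 280
  Plant1 to R3: 25 × 6 = 150
  Plant2 to R2: 25 × 3 = 75
  Plant3 to R1: 40 × 11 = 440
  Plant3 to R3: 30 × 15 = 450
Total = 280 + 150 + 75 + 440 + 450 = 1395.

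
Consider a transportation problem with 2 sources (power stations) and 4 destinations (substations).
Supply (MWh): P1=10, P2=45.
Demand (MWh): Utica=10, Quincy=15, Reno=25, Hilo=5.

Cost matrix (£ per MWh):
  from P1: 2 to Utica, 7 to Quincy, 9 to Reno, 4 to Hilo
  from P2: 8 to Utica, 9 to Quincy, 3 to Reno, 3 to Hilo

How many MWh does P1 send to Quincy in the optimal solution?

Optimal shipments:
  P1–Utica: 10 × £2 = £20
  P2–Quincy: 15 × £9 = £135
  P2–Reno: 25 × £3 = £75
  P2–Hilo: 5 × £3 = £15
Total cost = £245.
The route P1→Quincy is not used.

0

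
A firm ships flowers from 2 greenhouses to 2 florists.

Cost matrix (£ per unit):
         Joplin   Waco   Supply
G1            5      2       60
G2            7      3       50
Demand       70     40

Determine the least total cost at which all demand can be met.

490

A cheapest plan:
  G1->Joplin: 60 × £5 = £300
  G2->Joplin: 10 × £7 = £70
  G2->Waco: 40 × £3 = £120
Total = 300 + 70 + 120 = £490.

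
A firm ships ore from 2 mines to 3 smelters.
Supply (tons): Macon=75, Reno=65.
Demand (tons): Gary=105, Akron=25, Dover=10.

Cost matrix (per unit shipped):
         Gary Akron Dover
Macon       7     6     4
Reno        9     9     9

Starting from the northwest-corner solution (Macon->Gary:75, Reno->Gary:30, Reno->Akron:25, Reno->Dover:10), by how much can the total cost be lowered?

Current plan cost = 75·7 + 30·9 + 25·9 + 10·9 = 1110.
Optimal plan:
  Macon→Gary: 40 tons
  Macon→Akron: 25 tons
  Macon→Dover: 10 tons
  Reno→Gary: 65 tons
Optimal cost = 1055.
Saving = 1110 − 1055 = 55.

55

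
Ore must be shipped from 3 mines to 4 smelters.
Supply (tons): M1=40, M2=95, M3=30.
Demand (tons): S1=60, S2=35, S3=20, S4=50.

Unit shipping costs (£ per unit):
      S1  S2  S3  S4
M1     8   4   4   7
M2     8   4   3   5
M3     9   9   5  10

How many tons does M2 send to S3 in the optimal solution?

The minimum-cost plan:
  M1–S1: 5 × £8 = £40
  M1–S2: 35 × £4 = £140
  M2–S1: 25 × £8 = £200
  M2–S3: 20 × £3 = £60
  M2–S4: 50 × £5 = £250
  M3–S1: 30 × £9 = £270
Total cost = £960.
So M2→S3 carries 20 tons.

20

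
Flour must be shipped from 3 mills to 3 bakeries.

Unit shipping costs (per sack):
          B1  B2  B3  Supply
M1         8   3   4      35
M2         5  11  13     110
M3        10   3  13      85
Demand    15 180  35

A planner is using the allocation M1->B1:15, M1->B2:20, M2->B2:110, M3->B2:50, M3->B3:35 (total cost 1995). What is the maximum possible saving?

Current plan cost = 15·8 + 20·3 + 110·11 + 50·3 + 35·13 = 1995.
Optimal plan:
  M1 to B3: 35 × 4 = 140
  M2 to B1: 15 × 5 = 75
  M2 to B2: 95 × 11 = 1045
  M3 to B2: 85 × 3 = 255
Optimal cost = 1515.
Saving = 1995 − 1515 = 480.

480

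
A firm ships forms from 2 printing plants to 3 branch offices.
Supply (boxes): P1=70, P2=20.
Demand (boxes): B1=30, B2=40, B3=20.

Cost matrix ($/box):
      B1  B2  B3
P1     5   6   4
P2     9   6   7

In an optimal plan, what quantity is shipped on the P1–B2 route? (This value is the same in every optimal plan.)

20

Solving gives:
  P1->B1: 30 boxes
  P1->B2: 20 boxes
  P1->B3: 20 boxes
  P2->B2: 20 boxes
Total cost = $470.
So P1→B2 carries 20 boxes.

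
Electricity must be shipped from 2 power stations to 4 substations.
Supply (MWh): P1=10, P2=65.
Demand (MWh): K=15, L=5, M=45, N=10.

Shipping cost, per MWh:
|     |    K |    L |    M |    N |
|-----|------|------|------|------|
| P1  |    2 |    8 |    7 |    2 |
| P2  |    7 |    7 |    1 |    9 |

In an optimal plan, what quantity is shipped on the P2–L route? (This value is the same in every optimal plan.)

Solving gives:
  P1->N: 10 MWh
  P2->K: 15 MWh
  P2->L: 5 MWh
  P2->M: 45 MWh
Total cost = 205.
So P2→L carries 5 MWh.

5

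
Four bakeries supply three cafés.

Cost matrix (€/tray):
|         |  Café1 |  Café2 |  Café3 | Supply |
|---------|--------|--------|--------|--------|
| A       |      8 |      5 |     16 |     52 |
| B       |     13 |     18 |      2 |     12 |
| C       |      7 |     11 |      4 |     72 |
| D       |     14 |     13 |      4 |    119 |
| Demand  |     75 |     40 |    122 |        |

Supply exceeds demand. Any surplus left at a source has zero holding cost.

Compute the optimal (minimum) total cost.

One minimum-cost allocation:
  A to Café1: 3 × €8 = €24
  A to Café2: 40 × €5 = €200
  B to Café3: 12 × €2 = €24
  C to Café1: 72 × €7 = €504
  D to Café3: 110 × €4 = €440
Total = 24 + 200 + 24 + 504 + 440 = €1192.

1192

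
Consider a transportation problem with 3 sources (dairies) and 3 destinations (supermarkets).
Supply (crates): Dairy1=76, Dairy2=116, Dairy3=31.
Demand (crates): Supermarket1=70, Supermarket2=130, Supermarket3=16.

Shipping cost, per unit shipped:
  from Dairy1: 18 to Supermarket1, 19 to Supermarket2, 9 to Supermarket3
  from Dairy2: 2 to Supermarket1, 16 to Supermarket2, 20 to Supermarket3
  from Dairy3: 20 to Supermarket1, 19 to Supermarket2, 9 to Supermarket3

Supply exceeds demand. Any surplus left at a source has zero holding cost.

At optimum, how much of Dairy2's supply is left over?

0

Minimum-cost shipments:
  Dairy1->Supermarket2: 76 × 19 = 1444
  Dairy2->Supermarket1: 70 × 2 = 140
  Dairy2->Supermarket2: 46 × 16 = 736
  Dairy3->Supermarket2: 8 × 19 = 152
  Dairy3->Supermarket3: 16 × 9 = 144
Total cost = 2616.
Dairy2 ships 116 of its 116, leaving 0.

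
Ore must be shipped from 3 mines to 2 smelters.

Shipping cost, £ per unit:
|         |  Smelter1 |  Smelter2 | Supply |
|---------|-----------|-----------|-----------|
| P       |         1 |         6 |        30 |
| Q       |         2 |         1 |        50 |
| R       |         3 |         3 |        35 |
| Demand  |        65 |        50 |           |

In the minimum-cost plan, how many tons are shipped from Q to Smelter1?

0

The minimum-cost plan:
  P to Smelter1: 30 × £1 = £30
  Q to Smelter2: 50 × £1 = £50
  R to Smelter1: 35 × £3 = £105
Total cost = £185.
The route Q→Smelter1 is not used.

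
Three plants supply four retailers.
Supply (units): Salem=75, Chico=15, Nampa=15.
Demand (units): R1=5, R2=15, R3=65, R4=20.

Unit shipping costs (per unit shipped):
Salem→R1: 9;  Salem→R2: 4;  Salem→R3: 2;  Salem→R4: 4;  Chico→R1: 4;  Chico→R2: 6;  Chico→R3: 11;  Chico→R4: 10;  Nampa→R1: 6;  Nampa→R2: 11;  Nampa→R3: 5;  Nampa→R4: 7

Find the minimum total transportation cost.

355

Optimal allocation:
  Salem->R2: 5 units
  Salem->R3: 50 units
  Salem->R4: 20 units
  Chico->R1: 5 units
  Chico->R2: 10 units
  Nampa->R3: 15 units
Total cost = 355.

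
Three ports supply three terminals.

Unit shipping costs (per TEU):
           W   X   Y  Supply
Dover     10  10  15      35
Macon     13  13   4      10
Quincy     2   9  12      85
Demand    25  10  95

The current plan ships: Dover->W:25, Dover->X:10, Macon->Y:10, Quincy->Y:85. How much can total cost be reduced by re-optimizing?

Current plan cost = 25·10 + 10·10 + 10·4 + 85·12 = 1410.
Optimal plan:
  Dover→X: 10 × 10 = 100
  Dover→Y: 25 × 15 = 375
  Macon→Y: 10 × 4 = 40
  Quincy→W: 25 × 2 = 50
  Quincy→Y: 60 × 12 = 720
Optimal cost = 1285.
Saving = 1410 − 1285 = 125.

125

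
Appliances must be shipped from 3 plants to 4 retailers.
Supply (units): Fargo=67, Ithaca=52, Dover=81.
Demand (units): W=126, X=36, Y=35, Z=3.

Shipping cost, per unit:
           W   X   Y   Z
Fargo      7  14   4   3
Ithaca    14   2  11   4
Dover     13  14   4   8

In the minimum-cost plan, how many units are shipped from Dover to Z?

Solving gives:
  Fargo->W: 67 × 7 = 469
  Ithaca->W: 13 × 14 = 182
  Ithaca->X: 36 × 2 = 72
  Ithaca->Z: 3 × 4 = 12
  Dover->W: 46 × 13 = 598
  Dover->Y: 35 × 4 = 140
Total cost = 1473.
The route Dover→Z is not used.

0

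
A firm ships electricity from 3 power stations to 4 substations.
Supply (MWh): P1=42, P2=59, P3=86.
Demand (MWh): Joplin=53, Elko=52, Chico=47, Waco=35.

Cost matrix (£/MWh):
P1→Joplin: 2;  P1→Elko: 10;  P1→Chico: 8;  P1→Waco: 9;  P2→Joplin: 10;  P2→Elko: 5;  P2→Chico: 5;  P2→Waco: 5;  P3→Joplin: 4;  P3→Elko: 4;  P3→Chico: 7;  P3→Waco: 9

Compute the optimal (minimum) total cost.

Optimal allocation:
  P1→Joplin: 42 × £2 = £84
  P2→Chico: 24 × £5 = £120
  P2→Waco: 35 × £5 = £175
  P3→Joplin: 11 × £4 = £44
  P3→Elko: 52 × £4 = £208
  P3→Chico: 23 × £7 = £161
Total = 84 + 120 + 175 + 44 + 208 + 161 = £792.

792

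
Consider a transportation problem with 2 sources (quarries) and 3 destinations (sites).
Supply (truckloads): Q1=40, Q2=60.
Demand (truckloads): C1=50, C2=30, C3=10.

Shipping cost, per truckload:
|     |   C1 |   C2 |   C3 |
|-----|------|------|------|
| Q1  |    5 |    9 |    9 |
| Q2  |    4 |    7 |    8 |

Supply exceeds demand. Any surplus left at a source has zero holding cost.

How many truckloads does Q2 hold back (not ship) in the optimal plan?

An optimal plan:
  Q1–C1: 30 × 5 = 150
  Q2–C1: 20 × 4 = 80
  Q2–C2: 30 × 7 = 210
  Q2–C3: 10 × 8 = 80
Total cost = 520.
Q2 ships 60 of its 60, leaving 0.

0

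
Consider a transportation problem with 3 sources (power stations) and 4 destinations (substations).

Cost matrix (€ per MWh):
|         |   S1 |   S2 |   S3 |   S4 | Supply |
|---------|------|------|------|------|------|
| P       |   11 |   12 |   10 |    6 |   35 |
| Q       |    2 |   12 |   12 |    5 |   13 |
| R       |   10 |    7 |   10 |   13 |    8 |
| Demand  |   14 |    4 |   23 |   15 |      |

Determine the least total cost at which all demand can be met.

Optimal allocation:
  P to S3: 20 × €10 = €200
  P to S4: 15 × €6 = €90
  Q to S1: 13 × €2 = €26
  R to S1: 1 × €10 = €10
  R to S2: 4 × €7 = €28
  R to S3: 3 × €10 = €30
Total = 200 + 90 + 26 + 10 + 28 + 30 = €384.

384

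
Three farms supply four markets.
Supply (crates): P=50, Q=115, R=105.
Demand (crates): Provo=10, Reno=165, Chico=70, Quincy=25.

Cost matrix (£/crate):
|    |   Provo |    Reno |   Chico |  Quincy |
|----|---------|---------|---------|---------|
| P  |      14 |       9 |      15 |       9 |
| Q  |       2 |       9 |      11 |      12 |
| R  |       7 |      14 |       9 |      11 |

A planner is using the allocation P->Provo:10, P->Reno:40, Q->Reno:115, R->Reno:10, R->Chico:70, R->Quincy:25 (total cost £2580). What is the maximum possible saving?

120

Current plan cost = 10·14 + 40·9 + 115·9 + 10·14 + 70·9 + 25·11 = £2580.
Optimal plan:
  P→Reno: 50 × £9 = £450
  Q→Reno: 115 × £9 = £1035
  R→Provo: 10 × £7 = £70
  R→Chico: 70 × £9 = £630
  R→Quincy: 25 × £11 = £275
Optimal cost = £2460.
Saving = 2580 − 2460 = £120.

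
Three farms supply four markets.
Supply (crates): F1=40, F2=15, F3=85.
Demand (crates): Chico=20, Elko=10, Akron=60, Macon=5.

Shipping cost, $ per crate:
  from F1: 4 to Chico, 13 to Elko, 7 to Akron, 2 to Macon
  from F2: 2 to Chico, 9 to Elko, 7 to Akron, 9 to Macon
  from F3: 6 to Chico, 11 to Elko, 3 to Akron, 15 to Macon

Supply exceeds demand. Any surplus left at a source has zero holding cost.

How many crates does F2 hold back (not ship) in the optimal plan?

0

An optimal plan:
  F1→Chico: 15 crates
  F1→Macon: 5 crates
  F2→Chico: 5 crates
  F2→Elko: 10 crates
  F3→Akron: 60 crates
Total cost = $350.
F2 ships 15 of its 15, leaving 0.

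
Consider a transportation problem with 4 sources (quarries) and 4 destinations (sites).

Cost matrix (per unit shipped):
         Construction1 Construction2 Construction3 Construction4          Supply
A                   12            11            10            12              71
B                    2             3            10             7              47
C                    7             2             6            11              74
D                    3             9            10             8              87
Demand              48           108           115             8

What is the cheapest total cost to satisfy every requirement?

An optimal shipping plan:
  A–Construction3: 71 × 10 = 710
  B–Construction2: 47 × 3 = 141
  C–Construction2: 61 × 2 = 122
  C–Construction3: 13 × 6 = 78
  D–Construction1: 48 × 3 = 144
  D–Construction3: 31 × 10 = 310
  D–Construction4: 8 × 8 = 64
Total = 710 + 141 + 122 + 78 + 144 + 310 + 64 = 1569.

1569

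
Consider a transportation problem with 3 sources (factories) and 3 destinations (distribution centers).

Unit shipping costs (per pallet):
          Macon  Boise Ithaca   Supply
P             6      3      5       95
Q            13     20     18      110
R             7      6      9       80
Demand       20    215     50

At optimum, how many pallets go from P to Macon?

0

The minimum-cost plan:
  P→Boise: 95 pallets
  Q→Macon: 20 pallets
  Q→Boise: 40 pallets
  Q→Ithaca: 50 pallets
  R→Boise: 80 pallets
Total cost = 2725.
The route P→Macon is not used.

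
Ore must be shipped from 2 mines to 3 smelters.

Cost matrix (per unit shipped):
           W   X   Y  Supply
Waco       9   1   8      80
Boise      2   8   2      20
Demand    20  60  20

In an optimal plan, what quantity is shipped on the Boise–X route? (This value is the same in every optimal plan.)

0

Optimal shipments:
  Waco to X: 60 × 1 = 60
  Waco to Y: 20 × 8 = 160
  Boise to W: 20 × 2 = 40
Total cost = 260.
The route Boise→X is not used.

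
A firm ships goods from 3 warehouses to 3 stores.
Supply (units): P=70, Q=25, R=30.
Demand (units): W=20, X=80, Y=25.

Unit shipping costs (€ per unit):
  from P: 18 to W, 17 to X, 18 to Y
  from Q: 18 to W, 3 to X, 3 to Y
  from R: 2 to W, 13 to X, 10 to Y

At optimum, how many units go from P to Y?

Solving gives:
  P–X: 70 units
  Q–X: 10 units
  Q–Y: 15 units
  R–W: 20 units
  R–Y: 10 units
Total cost = €1405.
The route P→Y is not used.

0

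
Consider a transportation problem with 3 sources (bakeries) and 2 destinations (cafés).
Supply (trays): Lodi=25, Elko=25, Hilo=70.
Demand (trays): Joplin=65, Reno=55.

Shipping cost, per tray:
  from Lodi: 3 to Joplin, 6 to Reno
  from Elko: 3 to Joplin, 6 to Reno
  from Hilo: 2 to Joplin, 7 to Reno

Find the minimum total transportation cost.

465

Optimal allocation:
  Lodi->Reno: 25 trays
  Elko->Reno: 25 trays
  Hilo->Joplin: 65 trays
  Hilo->Reno: 5 trays
Total cost = 465.
(Supply check: Lodi ships 25; Elko ships 25; Hilo ships 70.)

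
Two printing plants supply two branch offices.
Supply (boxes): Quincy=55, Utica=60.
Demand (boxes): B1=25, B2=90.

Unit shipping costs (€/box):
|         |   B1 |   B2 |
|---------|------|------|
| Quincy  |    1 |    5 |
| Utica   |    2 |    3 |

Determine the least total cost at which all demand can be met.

355

A cheapest plan:
  Quincy->B1: 25 boxes
  Quincy->B2: 30 boxes
  Utica->B2: 60 boxes
Total cost = €355.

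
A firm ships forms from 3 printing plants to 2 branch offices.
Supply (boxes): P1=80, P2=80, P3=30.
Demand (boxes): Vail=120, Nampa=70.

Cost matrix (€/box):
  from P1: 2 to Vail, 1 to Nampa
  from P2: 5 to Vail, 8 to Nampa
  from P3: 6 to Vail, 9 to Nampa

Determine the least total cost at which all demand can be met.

A cheapest plan:
  P1->Vail: 10 × €2 = €20
  P1->Nampa: 70 × €1 = €70
  P2->Vail: 80 × €5 = €400
  P3->Vail: 30 × €6 = €180
Total = 20 + 70 + 400 + 180 = €670.
(Supply check: P1 ships 80; P2 ships 80; P3 ships 30.)

670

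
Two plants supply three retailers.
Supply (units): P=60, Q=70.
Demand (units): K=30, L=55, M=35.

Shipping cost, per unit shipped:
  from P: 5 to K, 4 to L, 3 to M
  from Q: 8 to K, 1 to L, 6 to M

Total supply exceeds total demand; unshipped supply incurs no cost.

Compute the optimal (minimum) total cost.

One minimum-cost allocation:
  P–K: 30 × 5 = 150
  P–M: 30 × 3 = 90
  Q–L: 55 × 1 = 55
  Q–M: 5 × 6 = 30
Total = 150 + 90 + 55 + 30 = 325.

325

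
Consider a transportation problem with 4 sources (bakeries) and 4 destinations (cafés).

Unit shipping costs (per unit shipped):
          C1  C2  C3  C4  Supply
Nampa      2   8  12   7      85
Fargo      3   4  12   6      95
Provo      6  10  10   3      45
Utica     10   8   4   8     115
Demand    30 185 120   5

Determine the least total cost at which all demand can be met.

An optimal shipping plan:
  Nampa–C1: 30 × 2 = 60
  Nampa–C2: 55 × 8 = 440
  Fargo–C2: 95 × 4 = 380
  Provo–C2: 35 × 10 = 350
  Provo–C3: 5 × 10 = 50
  Provo–C4: 5 × 3 = 15
  Utica–C3: 115 × 4 = 460
Total = 60 + 440 + 380 + 350 + 50 + 15 + 460 = 1755.
(Supply check: Nampa ships 85; Fargo ships 95; Provo ships 45; Utica ships 115.)

1755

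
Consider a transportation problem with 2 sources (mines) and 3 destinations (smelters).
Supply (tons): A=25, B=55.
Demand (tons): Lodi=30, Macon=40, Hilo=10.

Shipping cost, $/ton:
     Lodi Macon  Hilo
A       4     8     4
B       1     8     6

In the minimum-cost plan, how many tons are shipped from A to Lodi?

The minimum-cost plan:
  A→Macon: 15 tons
  A→Hilo: 10 tons
  B→Lodi: 30 tons
  B→Macon: 25 tons
Total cost = $390.
The route A→Lodi is not used.

0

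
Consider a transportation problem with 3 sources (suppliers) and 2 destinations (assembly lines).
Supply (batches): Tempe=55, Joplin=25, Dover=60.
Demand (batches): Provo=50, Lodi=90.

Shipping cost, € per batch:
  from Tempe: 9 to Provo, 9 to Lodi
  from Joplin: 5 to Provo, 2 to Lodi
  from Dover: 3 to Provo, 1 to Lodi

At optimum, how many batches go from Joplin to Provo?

The minimum-cost plan:
  Tempe to Provo: 50 × €9 = €450
  Tempe to Lodi: 5 × €9 = €45
  Joplin to Lodi: 25 × €2 = €50
  Dover to Lodi: 60 × €1 = €60
Total cost = €605.
The route Joplin→Provo is not used.

0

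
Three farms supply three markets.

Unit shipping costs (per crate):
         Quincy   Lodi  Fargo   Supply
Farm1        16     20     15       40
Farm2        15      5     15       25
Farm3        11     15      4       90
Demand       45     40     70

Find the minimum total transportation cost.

1325

One minimum-cost allocation:
  Farm1→Quincy: 25 × 16 = 400
  Farm1→Lodi: 15 × 20 = 300
  Farm2→Lodi: 25 × 5 = 125
  Farm3→Quincy: 20 × 11 = 220
  Farm3→Fargo: 70 × 4 = 280
Total = 400 + 300 + 125 + 220 + 280 = 1325.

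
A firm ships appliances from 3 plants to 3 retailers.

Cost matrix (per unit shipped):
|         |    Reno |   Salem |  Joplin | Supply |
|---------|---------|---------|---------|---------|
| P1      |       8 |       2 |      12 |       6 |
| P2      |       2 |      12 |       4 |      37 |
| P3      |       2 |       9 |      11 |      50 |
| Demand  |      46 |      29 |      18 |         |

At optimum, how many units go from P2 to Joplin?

18

Optimal shipments:
  P1–Salem: 6 units
  P2–Reno: 19 units
  P2–Joplin: 18 units
  P3–Reno: 27 units
  P3–Salem: 23 units
Total cost = 383.
So P2→Joplin carries 18 units.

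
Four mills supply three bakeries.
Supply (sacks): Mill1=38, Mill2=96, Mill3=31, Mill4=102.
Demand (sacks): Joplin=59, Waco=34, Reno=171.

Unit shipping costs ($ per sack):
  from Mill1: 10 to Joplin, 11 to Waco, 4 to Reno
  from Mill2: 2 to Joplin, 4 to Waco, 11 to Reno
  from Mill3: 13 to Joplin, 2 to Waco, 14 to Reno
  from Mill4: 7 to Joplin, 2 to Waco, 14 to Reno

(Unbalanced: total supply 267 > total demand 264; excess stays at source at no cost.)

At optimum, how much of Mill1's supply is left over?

Minimum-cost shipments:
  Mill1–Reno: 38 × $4 = $152
  Mill2–Joplin: 59 × $2 = $118
  Mill2–Reno: 37 × $11 = $407
  Mill3–Reno: 31 × $14 = $434
  Mill4–Waco: 34 × $2 = $68
  Mill4–Reno: 65 × $14 = $910
Total cost = $2089.
Mill1 ships 38 of its 38, leaving 0.

0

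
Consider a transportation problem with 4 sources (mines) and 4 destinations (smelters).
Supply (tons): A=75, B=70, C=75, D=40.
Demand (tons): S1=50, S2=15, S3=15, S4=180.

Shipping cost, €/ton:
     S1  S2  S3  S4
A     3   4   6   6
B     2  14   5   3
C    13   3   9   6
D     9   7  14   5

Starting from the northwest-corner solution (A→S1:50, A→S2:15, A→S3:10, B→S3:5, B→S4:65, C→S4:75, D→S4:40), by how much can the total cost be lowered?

25

Current plan cost = 50·3 + 15·4 + 10·6 + 5·5 + 65·3 + 75·6 + 40·5 = €1140.
Optimal plan:
  A–S1: 50 × €3 = €150
  A–S3: 15 × €6 = €90
  A–S4: 10 × €6 = €60
  B–S4: 70 × €3 = €210
  C–S2: 15 × €3 = €45
  C–S4: 60 × €6 = €360
  D–S4: 40 × €5 = €200
Optimal cost = €1115.
Saving = 1140 − 1115 = €25.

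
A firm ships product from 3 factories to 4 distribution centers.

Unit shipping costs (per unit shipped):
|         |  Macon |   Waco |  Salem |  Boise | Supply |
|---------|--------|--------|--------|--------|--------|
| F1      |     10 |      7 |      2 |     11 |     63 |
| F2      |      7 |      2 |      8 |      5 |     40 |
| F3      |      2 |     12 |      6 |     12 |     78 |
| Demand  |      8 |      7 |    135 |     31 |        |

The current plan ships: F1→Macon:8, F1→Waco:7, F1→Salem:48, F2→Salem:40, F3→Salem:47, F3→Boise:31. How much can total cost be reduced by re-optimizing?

452

Current plan cost = 8·10 + 7·7 + 48·2 + 40·8 + 47·6 + 31·12 = 1199.
Optimal plan:
  F1–Salem: 63 × 2 = 126
  F2–Waco: 7 × 2 = 14
  F2–Salem: 2 × 8 = 16
  F2–Boise: 31 × 5 = 155
  F3–Macon: 8 × 2 = 16
  F3–Salem: 70 × 6 = 420
Optimal cost = 747.
Saving = 1199 − 747 = 452.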